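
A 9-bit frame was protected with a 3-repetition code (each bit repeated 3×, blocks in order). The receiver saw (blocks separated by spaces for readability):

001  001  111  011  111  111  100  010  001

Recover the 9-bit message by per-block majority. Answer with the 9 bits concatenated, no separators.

001111000

Block 1 (001): 1 one → 0
Block 2 (001): 1 one → 0
Block 3 (111): 3 ones → 1
Block 4 (011): 2 ones → 1
Block 5 (111): 3 ones → 1
Block 6 (111): 3 ones → 1
Block 7 (100): 1 one → 0
Block 8 (010): 1 one → 0
Block 9 (001): 1 one → 0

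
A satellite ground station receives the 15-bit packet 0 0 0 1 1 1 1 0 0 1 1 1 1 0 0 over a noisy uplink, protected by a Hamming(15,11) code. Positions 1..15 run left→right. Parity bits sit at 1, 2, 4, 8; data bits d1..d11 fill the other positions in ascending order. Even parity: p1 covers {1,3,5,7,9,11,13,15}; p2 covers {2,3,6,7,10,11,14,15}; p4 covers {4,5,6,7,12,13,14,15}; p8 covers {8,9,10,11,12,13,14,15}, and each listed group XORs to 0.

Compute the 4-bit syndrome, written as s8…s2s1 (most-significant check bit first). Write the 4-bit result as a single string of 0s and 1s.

0000

s1 (pos 1,3,5,7,9,11,13,15): 0⊕0⊕1⊕1⊕0⊕1⊕1⊕0 = 0
s2 (pos 2,3,6,7,10,11,14,15): 0⊕0⊕1⊕1⊕1⊕1⊕0⊕0 = 0
s4 (pos 4,5,6,7,12,13,14,15): 1⊕1⊕1⊕1⊕1⊕1⊕0⊕0 = 0
s8 (pos 8,9,10,11,12,13,14,15): 0⊕0⊕1⊕1⊕1⊕1⊕0⊕0 = 0
Syndrome s8…s1 = 0000 → no error.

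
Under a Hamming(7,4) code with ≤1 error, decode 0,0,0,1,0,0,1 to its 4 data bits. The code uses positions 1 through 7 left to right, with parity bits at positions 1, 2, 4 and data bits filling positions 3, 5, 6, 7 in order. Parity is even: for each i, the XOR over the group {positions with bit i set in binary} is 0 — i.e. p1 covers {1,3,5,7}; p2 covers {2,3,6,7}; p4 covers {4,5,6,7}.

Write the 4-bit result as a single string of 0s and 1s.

1001

s1 (pos 1,3,5,7): 0⊕0⊕0⊕1 = 1
s2 (pos 2,3,6,7): 0⊕0⊕0⊕1 = 1
s4 (pos 4,5,6,7): 1⊕0⊕0⊕1 = 0
Syndrome s4…s1 = 011 → error at position 3.
Flip position 3: 0001001 → 0011001
Read data bits from positions 3,5,6,7: 1001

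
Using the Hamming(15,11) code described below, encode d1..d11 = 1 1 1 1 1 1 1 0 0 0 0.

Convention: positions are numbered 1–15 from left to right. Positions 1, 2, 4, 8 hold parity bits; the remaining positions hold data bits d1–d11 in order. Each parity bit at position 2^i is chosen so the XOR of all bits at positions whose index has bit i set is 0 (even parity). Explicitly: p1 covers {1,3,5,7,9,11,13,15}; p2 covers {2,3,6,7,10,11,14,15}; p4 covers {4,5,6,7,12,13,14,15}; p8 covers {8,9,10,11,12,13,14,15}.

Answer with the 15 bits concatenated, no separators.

Place data at non-parity positions: p1 p2 1 p4 1 1 1 p8 1 1 1 0 0 0 0
p1 (pos 1,3,5,7,9,11,13,15): XOR of data positions = 1⊕1⊕1⊕1⊕1⊕0⊕0 = 1
p2 (pos 2,3,6,7,10,11,14,15): XOR of data positions = 1⊕1⊕1⊕1⊕1⊕0⊕0 = 1
p4 (pos 4,5,6,7,12,13,14,15): XOR of data positions = 1⊕1⊕1⊕0⊕0⊕0⊕0 = 1
p8 (pos 8,9,10,11,12,13,14,15): XOR of data positions = 1⊕1⊕1⊕0⊕0⊕0⊕0 = 1
Codeword: 111111111110000

111111111110000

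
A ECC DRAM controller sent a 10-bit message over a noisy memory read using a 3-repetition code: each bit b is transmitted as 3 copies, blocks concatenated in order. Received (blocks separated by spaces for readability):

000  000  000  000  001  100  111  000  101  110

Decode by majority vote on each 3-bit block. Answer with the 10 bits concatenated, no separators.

Block 1 (000): 0 ones → 0
Block 2 (000): 0 ones → 0
Block 3 (000): 0 ones → 0
Block 4 (000): 0 ones → 0
Block 5 (001): 1 one → 0
Block 6 (100): 1 one → 0
Block 7 (111): 3 ones → 1
Block 8 (000): 0 ones → 0
Block 9 (101): 2 ones → 1
Block 10 (110): 2 ones → 1

0000001011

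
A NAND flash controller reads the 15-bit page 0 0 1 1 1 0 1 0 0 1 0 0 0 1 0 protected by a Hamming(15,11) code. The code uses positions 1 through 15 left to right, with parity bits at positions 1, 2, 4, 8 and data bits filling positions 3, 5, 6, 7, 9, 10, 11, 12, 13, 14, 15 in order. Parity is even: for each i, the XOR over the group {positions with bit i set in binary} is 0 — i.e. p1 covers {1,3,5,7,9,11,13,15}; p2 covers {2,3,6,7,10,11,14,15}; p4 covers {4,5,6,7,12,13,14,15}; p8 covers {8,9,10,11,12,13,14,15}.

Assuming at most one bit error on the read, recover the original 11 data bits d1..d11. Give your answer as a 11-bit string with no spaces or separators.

11010100010

s1 (pos 1,3,5,7,9,11,13,15): 0⊕1⊕1⊕1⊕0⊕0⊕0⊕0 = 1
s2 (pos 2,3,6,7,10,11,14,15): 0⊕1⊕0⊕1⊕1⊕0⊕1⊕0 = 0
s4 (pos 4,5,6,7,12,13,14,15): 1⊕1⊕0⊕1⊕0⊕0⊕1⊕0 = 0
s8 (pos 8,9,10,11,12,13,14,15): 0⊕0⊕1⊕0⊕0⊕0⊕1⊕0 = 0
Syndrome s8…s1 = 0001 → error at position 1.
Flip position 1: 001110100100010 → 101110100100010
Read data bits from positions 3,5,6,7,9,10,11,12,13,14,15: 11010100010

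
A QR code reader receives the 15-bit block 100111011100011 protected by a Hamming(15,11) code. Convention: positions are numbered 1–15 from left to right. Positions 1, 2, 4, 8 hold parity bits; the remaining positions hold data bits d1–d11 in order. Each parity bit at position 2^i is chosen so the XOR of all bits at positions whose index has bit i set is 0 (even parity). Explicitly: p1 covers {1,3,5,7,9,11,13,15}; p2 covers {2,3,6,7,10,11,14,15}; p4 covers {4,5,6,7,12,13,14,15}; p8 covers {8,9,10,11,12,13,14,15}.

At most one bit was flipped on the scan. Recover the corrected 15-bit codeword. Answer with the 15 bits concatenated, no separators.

100111011101011

s1 (pos 1,3,5,7,9,11,13,15): 1⊕0⊕1⊕0⊕1⊕0⊕0⊕1 = 0
s2 (pos 2,3,6,7,10,11,14,15): 0⊕0⊕1⊕0⊕1⊕0⊕1⊕1 = 0
s4 (pos 4,5,6,7,12,13,14,15): 1⊕1⊕1⊕0⊕0⊕0⊕1⊕1 = 1
s8 (pos 8,9,10,11,12,13,14,15): 1⊕1⊕1⊕0⊕0⊕0⊕1⊕1 = 1
Syndrome s8…s1 = 1100 → error at position 12.
Flip position 12: 100111011100011 → 100111011101011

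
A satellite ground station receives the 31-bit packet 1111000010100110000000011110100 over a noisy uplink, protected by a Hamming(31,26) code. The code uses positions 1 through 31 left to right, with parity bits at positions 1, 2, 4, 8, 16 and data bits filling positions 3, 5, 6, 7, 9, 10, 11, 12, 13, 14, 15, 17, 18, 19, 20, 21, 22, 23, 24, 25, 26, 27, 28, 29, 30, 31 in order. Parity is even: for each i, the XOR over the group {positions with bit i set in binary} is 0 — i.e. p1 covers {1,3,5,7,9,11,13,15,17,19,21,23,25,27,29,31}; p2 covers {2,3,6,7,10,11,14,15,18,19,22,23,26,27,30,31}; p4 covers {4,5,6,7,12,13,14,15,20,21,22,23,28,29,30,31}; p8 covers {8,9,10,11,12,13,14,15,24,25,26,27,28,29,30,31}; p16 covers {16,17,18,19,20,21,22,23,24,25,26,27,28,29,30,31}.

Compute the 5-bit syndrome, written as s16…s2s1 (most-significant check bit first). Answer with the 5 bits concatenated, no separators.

11010

s1 (pos 1,3,5,7,9,11,13,15,17,19,21,23,25,27,29,31): 1⊕1⊕0⊕0⊕1⊕1⊕0⊕1⊕0⊕0⊕0⊕0⊕1⊕1⊕1⊕0 = 0
s2 (pos 2,3,6,7,10,11,14,15,18,19,22,23,26,27,30,31): 1⊕1⊕0⊕0⊕0⊕1⊕1⊕1⊕0⊕0⊕0⊕0⊕1⊕1⊕0⊕0 = 1
s4 (pos 4,5,6,7,12,13,14,15,20,21,22,23,28,29,30,31): 1⊕0⊕0⊕0⊕0⊕0⊕1⊕1⊕0⊕0⊕0⊕0⊕0⊕1⊕0⊕0 = 0
s8 (pos 8,9,10,11,12,13,14,15,24,25,26,27,28,29,30,31): 0⊕1⊕0⊕1⊕0⊕0⊕1⊕1⊕1⊕1⊕1⊕1⊕0⊕1⊕0⊕0 = 1
s16 (pos 16,17,18,19,20,21,22,23,24,25,26,27,28,29,30,31): 0⊕0⊕0⊕0⊕0⊕0⊕0⊕0⊕1⊕1⊕1⊕1⊕0⊕1⊕0⊕0 = 1
Syndrome s16…s1 = 11010 → error at position 26.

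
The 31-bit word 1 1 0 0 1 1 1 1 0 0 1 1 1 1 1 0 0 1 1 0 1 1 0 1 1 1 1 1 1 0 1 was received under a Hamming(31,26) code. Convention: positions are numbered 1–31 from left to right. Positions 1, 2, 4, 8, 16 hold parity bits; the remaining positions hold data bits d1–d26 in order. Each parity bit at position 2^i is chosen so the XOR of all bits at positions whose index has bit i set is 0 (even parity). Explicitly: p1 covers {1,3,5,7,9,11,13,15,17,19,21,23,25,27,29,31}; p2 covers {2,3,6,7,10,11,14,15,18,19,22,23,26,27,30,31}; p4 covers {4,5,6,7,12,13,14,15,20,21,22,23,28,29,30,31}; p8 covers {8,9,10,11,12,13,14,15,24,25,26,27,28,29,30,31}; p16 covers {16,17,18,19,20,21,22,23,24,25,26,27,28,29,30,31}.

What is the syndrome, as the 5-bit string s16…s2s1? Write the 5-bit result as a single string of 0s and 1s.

11000

s1 (pos 1,3,5,7,9,11,13,15,17,19,21,23,25,27,29,31): 1⊕0⊕1⊕1⊕0⊕1⊕1⊕1⊕0⊕1⊕1⊕0⊕1⊕1⊕1⊕1 = 0
s2 (pos 2,3,6,7,10,11,14,15,18,19,22,23,26,27,30,31): 1⊕0⊕1⊕1⊕0⊕1⊕1⊕1⊕1⊕1⊕1⊕0⊕1⊕1⊕0⊕1 = 0
s4 (pos 4,5,6,7,12,13,14,15,20,21,22,23,28,29,30,31): 0⊕1⊕1⊕1⊕1⊕1⊕1⊕1⊕0⊕1⊕1⊕0⊕1⊕1⊕0⊕1 = 0
s8 (pos 8,9,10,11,12,13,14,15,24,25,26,27,28,29,30,31): 1⊕0⊕0⊕1⊕1⊕1⊕1⊕1⊕1⊕1⊕1⊕1⊕1⊕1⊕0⊕1 = 1
s16 (pos 16,17,18,19,20,21,22,23,24,25,26,27,28,29,30,31): 0⊕0⊕1⊕1⊕0⊕1⊕1⊕0⊕1⊕1⊕1⊕1⊕1⊕1⊕0⊕1 = 1
Syndrome s16…s1 = 11000 → error at position 24.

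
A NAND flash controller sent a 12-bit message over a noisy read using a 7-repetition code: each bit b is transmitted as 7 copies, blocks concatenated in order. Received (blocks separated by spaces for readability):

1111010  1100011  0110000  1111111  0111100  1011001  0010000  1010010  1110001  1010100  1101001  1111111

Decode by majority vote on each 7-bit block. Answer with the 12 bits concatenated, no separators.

110111001011

Block 1 (1111010): 5 ones → 1
Block 2 (1100011): 4 ones → 1
Block 3 (0110000): 2 ones → 0
Block 4 (1111111): 7 ones → 1
Block 5 (0111100): 4 ones → 1
Block 6 (1011001): 4 ones → 1
Block 7 (0010000): 1 one → 0
Block 8 (1010010): 3 ones → 0
Block 9 (1110001): 4 ones → 1
Block 10 (1010100): 3 ones → 0
Block 11 (1101001): 4 ones → 1
Block 12 (1111111): 7 ones → 1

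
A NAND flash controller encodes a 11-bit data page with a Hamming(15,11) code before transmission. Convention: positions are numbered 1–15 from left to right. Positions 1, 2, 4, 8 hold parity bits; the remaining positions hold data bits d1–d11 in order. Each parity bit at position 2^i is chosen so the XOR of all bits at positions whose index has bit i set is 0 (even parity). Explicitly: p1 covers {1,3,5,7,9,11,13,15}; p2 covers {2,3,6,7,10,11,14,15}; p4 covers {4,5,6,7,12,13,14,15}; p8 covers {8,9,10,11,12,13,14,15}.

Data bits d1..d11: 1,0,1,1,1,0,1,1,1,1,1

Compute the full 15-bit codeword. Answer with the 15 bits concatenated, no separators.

Place data at non-parity positions: p1 p2 1 p4 0 1 1 p8 1 0 1 1 1 1 1
p1 (pos 1,3,5,7,9,11,13,15): XOR of data positions = 1⊕0⊕1⊕1⊕1⊕1⊕1 = 0
p2 (pos 2,3,6,7,10,11,14,15): XOR of data positions = 1⊕1⊕1⊕0⊕1⊕1⊕1 = 0
p4 (pos 4,5,6,7,12,13,14,15): XOR of data positions = 0⊕1⊕1⊕1⊕1⊕1⊕1 = 0
p8 (pos 8,9,10,11,12,13,14,15): XOR of data positions = 1⊕0⊕1⊕1⊕1⊕1⊕1 = 0
Codeword: 001001101011111

001001101011111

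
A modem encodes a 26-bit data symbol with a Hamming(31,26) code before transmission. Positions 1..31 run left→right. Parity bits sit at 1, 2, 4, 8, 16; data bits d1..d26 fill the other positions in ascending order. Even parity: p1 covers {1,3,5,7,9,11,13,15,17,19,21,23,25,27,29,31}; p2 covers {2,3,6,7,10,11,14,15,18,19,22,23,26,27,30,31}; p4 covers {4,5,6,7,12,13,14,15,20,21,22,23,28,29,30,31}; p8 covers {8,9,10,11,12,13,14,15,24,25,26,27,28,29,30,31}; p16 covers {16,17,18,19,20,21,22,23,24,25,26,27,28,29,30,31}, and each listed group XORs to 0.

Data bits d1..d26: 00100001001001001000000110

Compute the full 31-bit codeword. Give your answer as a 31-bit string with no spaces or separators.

1100010000010010001001000000110

Place data at non-parity positions: p1 p2 0 p4 0 1 0 p8 0 0 0 1 0 0 1 p16 0 0 1 0 0 1 0 0 0 0 0 0 1 1 0
p1 (pos 1,3,5,7,9,11,13,15,17,19,21,23,25,27,29,31): XOR of data positions = 0⊕0⊕0⊕0⊕0⊕0⊕1⊕0⊕1⊕0⊕0⊕0⊕0⊕1⊕0 = 1
p2 (pos 2,3,6,7,10,11,14,15,18,19,22,23,26,27,30,31): XOR of data positions = 0⊕1⊕0⊕0⊕0⊕0⊕1⊕0⊕1⊕1⊕0⊕0⊕0⊕1⊕0 = 1
p4 (pos 4,5,6,7,12,13,14,15,20,21,22,23,28,29,30,31): XOR of data positions = 0⊕1⊕0⊕1⊕0⊕0⊕1⊕0⊕0⊕1⊕0⊕0⊕1⊕1⊕0 = 0
p8 (pos 8,9,10,11,12,13,14,15,24,25,26,27,28,29,30,31): XOR of data positions = 0⊕0⊕0⊕1⊕0⊕0⊕1⊕0⊕0⊕0⊕0⊕0⊕1⊕1⊕0 = 0
p16 (pos 16,17,18,19,20,21,22,23,24,25,26,27,28,29,30,31): XOR of data positions = 0⊕0⊕1⊕0⊕0⊕1⊕0⊕0⊕0⊕0⊕0⊕0⊕1⊕1⊕0 = 0
Codeword: 1100010000010010001001000000110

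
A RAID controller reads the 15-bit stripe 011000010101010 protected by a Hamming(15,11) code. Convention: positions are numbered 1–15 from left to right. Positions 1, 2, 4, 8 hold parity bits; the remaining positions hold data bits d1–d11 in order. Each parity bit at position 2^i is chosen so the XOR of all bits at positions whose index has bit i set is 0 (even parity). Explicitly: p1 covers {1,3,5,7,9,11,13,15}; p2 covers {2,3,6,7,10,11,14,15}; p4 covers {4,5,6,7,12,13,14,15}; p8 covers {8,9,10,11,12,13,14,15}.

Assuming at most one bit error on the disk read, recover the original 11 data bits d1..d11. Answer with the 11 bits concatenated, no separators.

10000101010

s1 (pos 1,3,5,7,9,11,13,15): 0⊕1⊕0⊕0⊕0⊕0⊕0⊕0 = 1
s2 (pos 2,3,6,7,10,11,14,15): 1⊕1⊕0⊕0⊕1⊕0⊕1⊕0 = 0
s4 (pos 4,5,6,7,12,13,14,15): 0⊕0⊕0⊕0⊕1⊕0⊕1⊕0 = 0
s8 (pos 8,9,10,11,12,13,14,15): 1⊕0⊕1⊕0⊕1⊕0⊕1⊕0 = 0
Syndrome s8…s1 = 0001 → error at position 1.
Flip position 1: 011000010101010 → 111000010101010
Read data bits from positions 3,5,6,7,9,10,11,12,13,14,15: 10000101010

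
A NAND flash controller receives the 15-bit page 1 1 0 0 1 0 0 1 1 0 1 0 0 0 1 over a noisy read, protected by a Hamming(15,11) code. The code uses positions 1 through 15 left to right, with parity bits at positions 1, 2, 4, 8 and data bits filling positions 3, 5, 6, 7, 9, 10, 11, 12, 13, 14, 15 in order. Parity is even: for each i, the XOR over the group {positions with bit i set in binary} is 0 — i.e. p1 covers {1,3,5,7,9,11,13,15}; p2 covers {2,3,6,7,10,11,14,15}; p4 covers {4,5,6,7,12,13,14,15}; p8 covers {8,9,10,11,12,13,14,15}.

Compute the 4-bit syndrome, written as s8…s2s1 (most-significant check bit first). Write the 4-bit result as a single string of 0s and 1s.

s1 (pos 1,3,5,7,9,11,13,15): 1⊕0⊕1⊕0⊕1⊕1⊕0⊕1 = 1
s2 (pos 2,3,6,7,10,11,14,15): 1⊕0⊕0⊕0⊕0⊕1⊕0⊕1 = 1
s4 (pos 4,5,6,7,12,13,14,15): 0⊕1⊕0⊕0⊕0⊕0⊕0⊕1 = 0
s8 (pos 8,9,10,11,12,13,14,15): 1⊕1⊕0⊕1⊕0⊕0⊕0⊕1 = 0
Syndrome s8…s1 = 0011 → error at position 3.

0011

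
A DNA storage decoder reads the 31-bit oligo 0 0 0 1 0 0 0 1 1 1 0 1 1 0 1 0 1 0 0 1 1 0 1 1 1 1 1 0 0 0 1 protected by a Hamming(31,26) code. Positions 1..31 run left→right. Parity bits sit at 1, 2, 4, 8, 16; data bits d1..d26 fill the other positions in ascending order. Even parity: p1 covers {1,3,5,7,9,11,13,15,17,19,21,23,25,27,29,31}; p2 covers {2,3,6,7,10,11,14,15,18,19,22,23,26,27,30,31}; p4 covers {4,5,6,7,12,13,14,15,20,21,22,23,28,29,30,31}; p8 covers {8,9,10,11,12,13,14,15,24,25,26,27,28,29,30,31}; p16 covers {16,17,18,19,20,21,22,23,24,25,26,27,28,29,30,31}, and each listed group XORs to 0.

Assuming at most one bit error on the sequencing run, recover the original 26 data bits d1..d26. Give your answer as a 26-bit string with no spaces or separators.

00001101101100110110110001

s1 (pos 1,3,5,7,9,11,13,15,17,19,21,23,25,27,29,31): 0⊕0⊕0⊕0⊕1⊕0⊕1⊕1⊕1⊕0⊕1⊕1⊕1⊕1⊕0⊕1 = 1
s2 (pos 2,3,6,7,10,11,14,15,18,19,22,23,26,27,30,31): 0⊕0⊕0⊕0⊕1⊕0⊕0⊕1⊕0⊕0⊕0⊕1⊕1⊕1⊕0⊕1 = 0
s4 (pos 4,5,6,7,12,13,14,15,20,21,22,23,28,29,30,31): 1⊕0⊕0⊕0⊕1⊕1⊕0⊕1⊕1⊕1⊕0⊕1⊕0⊕0⊕0⊕1 = 0
s8 (pos 8,9,10,11,12,13,14,15,24,25,26,27,28,29,30,31): 1⊕1⊕1⊕0⊕1⊕1⊕0⊕1⊕1⊕1⊕1⊕1⊕0⊕0⊕0⊕1 = 1
s16 (pos 16,17,18,19,20,21,22,23,24,25,26,27,28,29,30,31): 0⊕1⊕0⊕0⊕1⊕1⊕0⊕1⊕1⊕1⊕1⊕1⊕0⊕0⊕0⊕1 = 1
Syndrome s16…s1 = 11001 → error at position 25.
Flip position 25: 0001000111011010100110111110001 → 0001000111011010100110110110001
Read data bits from positions 3,5,6,7,9,10,11,12,13,14,15,17,18,19,20,21,22,23,24,25,26,27,28,29,30,31: 00001101101100110110110001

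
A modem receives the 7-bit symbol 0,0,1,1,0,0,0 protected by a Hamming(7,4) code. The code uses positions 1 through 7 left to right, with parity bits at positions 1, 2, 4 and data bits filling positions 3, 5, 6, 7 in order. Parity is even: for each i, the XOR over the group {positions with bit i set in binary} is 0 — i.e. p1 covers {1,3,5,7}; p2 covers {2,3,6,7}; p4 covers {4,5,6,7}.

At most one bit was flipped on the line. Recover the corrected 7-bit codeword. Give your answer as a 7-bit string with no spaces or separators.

0011001

s1 (pos 1,3,5,7): 0⊕1⊕0⊕0 = 1
s2 (pos 2,3,6,7): 0⊕1⊕0⊕0 = 1
s4 (pos 4,5,6,7): 1⊕0⊕0⊕0 = 1
Syndrome s4…s1 = 111 → error at position 7.
Flip position 7: 0011000 → 0011001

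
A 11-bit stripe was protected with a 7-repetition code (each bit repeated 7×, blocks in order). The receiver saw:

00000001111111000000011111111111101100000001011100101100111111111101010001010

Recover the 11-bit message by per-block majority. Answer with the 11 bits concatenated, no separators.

01011010110

Block 1 (0000000): 0 ones → 0
Block 2 (1111111): 7 ones → 1
Block 3 (0000000): 0 ones → 0
Block 4 (1111111): 7 ones → 1
Block 5 (1111101): 6 ones → 1
Block 6 (1000000): 1 one → 0
Block 7 (0101110): 4 ones → 1
Block 8 (0101100): 3 ones → 0
Block 9 (1111111): 7 ones → 1
Block 10 (1110101): 5 ones → 1
Block 11 (0001010): 2 ones → 0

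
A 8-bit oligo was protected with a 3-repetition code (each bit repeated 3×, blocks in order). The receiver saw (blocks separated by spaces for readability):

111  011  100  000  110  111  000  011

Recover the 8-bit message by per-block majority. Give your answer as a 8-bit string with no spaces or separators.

11001101

Block 1 (111): 3 ones → 1
Block 2 (011): 2 ones → 1
Block 3 (100): 1 one → 0
Block 4 (000): 0 ones → 0
Block 5 (110): 2 ones → 1
Block 6 (111): 3 ones → 1
Block 7 (000): 0 ones → 0
Block 8 (011): 2 ones → 1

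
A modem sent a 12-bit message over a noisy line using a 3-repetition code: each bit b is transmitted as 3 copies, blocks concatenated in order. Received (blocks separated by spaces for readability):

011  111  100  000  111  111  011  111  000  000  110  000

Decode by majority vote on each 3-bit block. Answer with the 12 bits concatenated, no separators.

Block 1 (011): 2 ones → 1
Block 2 (111): 3 ones → 1
Block 3 (100): 1 one → 0
Block 4 (000): 0 ones → 0
Block 5 (111): 3 ones → 1
Block 6 (111): 3 ones → 1
Block 7 (011): 2 ones → 1
Block 8 (111): 3 ones → 1
Block 9 (000): 0 ones → 0
Block 10 (000): 0 ones → 0
Block 11 (110): 2 ones → 1
Block 12 (000): 0 ones → 0

110011110010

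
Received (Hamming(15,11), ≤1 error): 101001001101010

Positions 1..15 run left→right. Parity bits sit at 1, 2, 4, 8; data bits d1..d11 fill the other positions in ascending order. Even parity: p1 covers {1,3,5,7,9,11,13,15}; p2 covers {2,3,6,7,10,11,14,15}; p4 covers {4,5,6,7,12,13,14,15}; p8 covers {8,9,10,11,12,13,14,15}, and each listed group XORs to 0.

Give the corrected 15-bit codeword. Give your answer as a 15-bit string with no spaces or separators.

101011001101010

s1 (pos 1,3,5,7,9,11,13,15): 1⊕1⊕0⊕0⊕1⊕0⊕0⊕0 = 1
s2 (pos 2,3,6,7,10,11,14,15): 0⊕1⊕1⊕0⊕1⊕0⊕1⊕0 = 0
s4 (pos 4,5,6,7,12,13,14,15): 0⊕0⊕1⊕0⊕1⊕0⊕1⊕0 = 1
s8 (pos 8,9,10,11,12,13,14,15): 0⊕1⊕1⊕0⊕1⊕0⊕1⊕0 = 0
Syndrome s8…s1 = 0101 → error at position 5.
Flip position 5: 101001001101010 → 101011001101010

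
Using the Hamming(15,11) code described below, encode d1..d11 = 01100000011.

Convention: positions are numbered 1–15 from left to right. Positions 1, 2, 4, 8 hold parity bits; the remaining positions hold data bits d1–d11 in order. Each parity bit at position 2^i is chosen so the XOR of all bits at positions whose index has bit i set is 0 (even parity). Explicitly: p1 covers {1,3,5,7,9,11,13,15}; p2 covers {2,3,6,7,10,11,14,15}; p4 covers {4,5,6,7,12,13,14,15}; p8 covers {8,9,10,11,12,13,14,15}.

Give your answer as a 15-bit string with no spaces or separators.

Place data at non-parity positions: p1 p2 0 p4 1 1 0 p8 0 0 0 0 0 1 1
p1 (pos 1,3,5,7,9,11,13,15): XOR of data positions = 0⊕1⊕0⊕0⊕0⊕0⊕1 = 0
p2 (pos 2,3,6,7,10,11,14,15): XOR of data positions = 0⊕1⊕0⊕0⊕0⊕1⊕1 = 1
p4 (pos 4,5,6,7,12,13,14,15): XOR of data positions = 1⊕1⊕0⊕0⊕0⊕1⊕1 = 0
p8 (pos 8,9,10,11,12,13,14,15): XOR of data positions = 0⊕0⊕0⊕0⊕0⊕1⊕1 = 0
Codeword: 010011000000011

010011000000011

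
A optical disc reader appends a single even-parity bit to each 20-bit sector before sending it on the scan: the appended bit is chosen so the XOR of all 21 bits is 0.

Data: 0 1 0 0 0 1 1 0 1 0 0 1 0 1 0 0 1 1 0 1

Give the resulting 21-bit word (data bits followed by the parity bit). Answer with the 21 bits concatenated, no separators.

010001101001010011011

XOR of the 20 data bits: 0⊕1⊕0⊕0⊕0⊕1⊕1⊕0⊕1⊕0⊕0⊕1⊕0⊕1⊕0⊕0⊕1⊕1⊕0⊕1 = 1
Parity bit = 1 (so all 21 bits XOR to 0).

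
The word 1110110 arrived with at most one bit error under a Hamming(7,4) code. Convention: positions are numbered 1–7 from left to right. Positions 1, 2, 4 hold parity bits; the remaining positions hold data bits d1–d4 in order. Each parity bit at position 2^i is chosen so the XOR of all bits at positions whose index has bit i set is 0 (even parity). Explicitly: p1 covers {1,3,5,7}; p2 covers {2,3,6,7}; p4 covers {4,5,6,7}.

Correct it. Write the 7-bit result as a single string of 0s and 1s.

s1 (pos 1,3,5,7): 1⊕1⊕1⊕0 = 1
s2 (pos 2,3,6,7): 1⊕1⊕1⊕0 = 1
s4 (pos 4,5,6,7): 0⊕1⊕1⊕0 = 0
Syndrome s4…s1 = 011 → error at position 3.
Flip position 3: 1110110 → 1100110

1100110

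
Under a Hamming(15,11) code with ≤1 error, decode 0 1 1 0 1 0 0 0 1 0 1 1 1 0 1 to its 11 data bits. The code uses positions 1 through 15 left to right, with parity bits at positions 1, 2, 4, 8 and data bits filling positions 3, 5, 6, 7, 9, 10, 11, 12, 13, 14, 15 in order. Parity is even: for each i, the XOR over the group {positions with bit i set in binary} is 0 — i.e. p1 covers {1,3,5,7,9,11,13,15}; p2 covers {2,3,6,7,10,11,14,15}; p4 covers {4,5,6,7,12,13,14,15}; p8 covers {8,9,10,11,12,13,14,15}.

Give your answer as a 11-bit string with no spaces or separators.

s1 (pos 1,3,5,7,9,11,13,15): 0⊕1⊕1⊕0⊕1⊕1⊕1⊕1 = 0
s2 (pos 2,3,6,7,10,11,14,15): 1⊕1⊕0⊕0⊕0⊕1⊕0⊕1 = 0
s4 (pos 4,5,6,7,12,13,14,15): 0⊕1⊕0⊕0⊕1⊕1⊕0⊕1 = 0
s8 (pos 8,9,10,11,12,13,14,15): 0⊕1⊕0⊕1⊕1⊕1⊕0⊕1 = 1
Syndrome s8…s1 = 1000 → error at position 8.
Flip position 8: 011010001011101 → 011010011011101
Read data bits from positions 3,5,6,7,9,10,11,12,13,14,15: 11001011101

11001011101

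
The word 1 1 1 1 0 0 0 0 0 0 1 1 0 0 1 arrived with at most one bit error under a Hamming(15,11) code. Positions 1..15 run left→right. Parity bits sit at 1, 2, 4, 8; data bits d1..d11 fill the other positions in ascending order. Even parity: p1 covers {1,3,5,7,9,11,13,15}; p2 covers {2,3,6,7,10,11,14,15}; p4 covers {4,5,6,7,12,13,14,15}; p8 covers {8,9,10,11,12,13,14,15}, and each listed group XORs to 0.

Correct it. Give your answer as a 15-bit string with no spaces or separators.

s1 (pos 1,3,5,7,9,11,13,15): 1⊕1⊕0⊕0⊕0⊕1⊕0⊕1 = 0
s2 (pos 2,3,6,7,10,11,14,15): 1⊕1⊕0⊕0⊕0⊕1⊕0⊕1 = 0
s4 (pos 4,5,6,7,12,13,14,15): 1⊕0⊕0⊕0⊕1⊕0⊕0⊕1 = 1
s8 (pos 8,9,10,11,12,13,14,15): 0⊕0⊕0⊕1⊕1⊕0⊕0⊕1 = 1
Syndrome s8…s1 = 1100 → error at position 12.
Flip position 12: 111100000011001 → 111100000010001

111100000010001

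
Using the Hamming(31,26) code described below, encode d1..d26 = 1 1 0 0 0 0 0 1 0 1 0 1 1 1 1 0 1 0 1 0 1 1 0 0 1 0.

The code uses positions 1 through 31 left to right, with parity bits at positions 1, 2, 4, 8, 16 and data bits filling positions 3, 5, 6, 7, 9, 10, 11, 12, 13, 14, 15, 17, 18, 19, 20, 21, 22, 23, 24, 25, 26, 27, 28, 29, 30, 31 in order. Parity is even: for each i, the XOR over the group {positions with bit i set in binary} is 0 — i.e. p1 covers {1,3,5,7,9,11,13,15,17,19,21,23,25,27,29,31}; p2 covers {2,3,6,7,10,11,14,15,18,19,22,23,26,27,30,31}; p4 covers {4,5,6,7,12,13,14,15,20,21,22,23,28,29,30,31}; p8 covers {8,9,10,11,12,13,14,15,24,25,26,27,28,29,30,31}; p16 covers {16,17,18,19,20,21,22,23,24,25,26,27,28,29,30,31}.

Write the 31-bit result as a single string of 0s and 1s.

Place data at non-parity positions: p1 p2 1 p4 1 0 0 p8 0 0 0 1 0 1 0 p16 1 1 1 1 0 1 0 1 0 1 1 0 0 1 0
p1 (pos 1,3,5,7,9,11,13,15,17,19,21,23,25,27,29,31): XOR of data positions = 1⊕1⊕0⊕0⊕0⊕0⊕0⊕1⊕1⊕0⊕0⊕0⊕1⊕0⊕0 = 1
p2 (pos 2,3,6,7,10,11,14,15,18,19,22,23,26,27,30,31): XOR of data positions = 1⊕0⊕0⊕0⊕0⊕1⊕0⊕1⊕1⊕1⊕0⊕1⊕1⊕1⊕0 = 0
p4 (pos 4,5,6,7,12,13,14,15,20,21,22,23,28,29,30,31): XOR of data positions = 1⊕0⊕0⊕1⊕0⊕1⊕0⊕1⊕0⊕1⊕0⊕0⊕0⊕1⊕0 = 0
p8 (pos 8,9,10,11,12,13,14,15,24,25,26,27,28,29,30,31): XOR of data positions = 0⊕0⊕0⊕1⊕0⊕1⊕0⊕1⊕0⊕1⊕1⊕0⊕0⊕1⊕0 = 0
p16 (pos 16,17,18,19,20,21,22,23,24,25,26,27,28,29,30,31): XOR of data positions = 1⊕1⊕1⊕1⊕0⊕1⊕0⊕1⊕0⊕1⊕1⊕0⊕0⊕1⊕0 = 1
Codeword: 1010100000010101111101010110010

1010100000010101111101010110010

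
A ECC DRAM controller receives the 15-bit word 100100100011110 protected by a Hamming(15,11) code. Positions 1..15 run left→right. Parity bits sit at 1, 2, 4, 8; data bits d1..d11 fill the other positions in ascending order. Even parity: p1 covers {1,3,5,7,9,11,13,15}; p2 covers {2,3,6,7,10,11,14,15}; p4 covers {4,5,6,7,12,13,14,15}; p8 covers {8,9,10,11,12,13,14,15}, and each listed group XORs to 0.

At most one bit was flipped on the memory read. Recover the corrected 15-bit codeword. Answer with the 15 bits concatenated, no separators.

s1 (pos 1,3,5,7,9,11,13,15): 1⊕0⊕0⊕1⊕0⊕1⊕1⊕0 = 0
s2 (pos 2,3,6,7,10,11,14,15): 0⊕0⊕0⊕1⊕0⊕1⊕1⊕0 = 1
s4 (pos 4,5,6,7,12,13,14,15): 1⊕0⊕0⊕1⊕1⊕1⊕1⊕0 = 1
s8 (pos 8,9,10,11,12,13,14,15): 0⊕0⊕0⊕1⊕1⊕1⊕1⊕0 = 0
Syndrome s8…s1 = 0110 → error at position 6.
Flip position 6: 100100100011110 → 100101100011110

100101100011110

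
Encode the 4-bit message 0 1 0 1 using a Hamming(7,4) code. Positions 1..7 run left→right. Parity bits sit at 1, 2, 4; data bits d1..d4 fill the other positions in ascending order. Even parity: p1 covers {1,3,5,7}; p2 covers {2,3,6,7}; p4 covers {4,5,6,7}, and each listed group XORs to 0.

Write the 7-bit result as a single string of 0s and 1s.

Place data at non-parity positions: p1 p2 0 p4 1 0 1
p1 (pos 1,3,5,7): XOR of data positions = 0⊕1⊕1 = 0
p2 (pos 2,3,6,7): XOR of data positions = 0⊕0⊕1 = 1
p4 (pos 4,5,6,7): XOR of data positions = 1⊕0⊕1 = 0
Codeword: 0100101

0100101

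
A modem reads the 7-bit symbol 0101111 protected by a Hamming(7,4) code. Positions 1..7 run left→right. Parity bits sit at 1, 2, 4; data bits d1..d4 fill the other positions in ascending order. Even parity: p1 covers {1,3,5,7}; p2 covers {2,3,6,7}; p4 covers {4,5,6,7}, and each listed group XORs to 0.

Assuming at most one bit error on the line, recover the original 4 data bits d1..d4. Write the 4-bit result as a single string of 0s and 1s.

s1 (pos 1,3,5,7): 0⊕0⊕1⊕1 = 0
s2 (pos 2,3,6,7): 1⊕0⊕1⊕1 = 1
s4 (pos 4,5,6,7): 1⊕1⊕1⊕1 = 0
Syndrome s4…s1 = 010 → error at position 2.
Flip position 2: 0101111 → 0001111
Read data bits from positions 3,5,6,7: 0111

0111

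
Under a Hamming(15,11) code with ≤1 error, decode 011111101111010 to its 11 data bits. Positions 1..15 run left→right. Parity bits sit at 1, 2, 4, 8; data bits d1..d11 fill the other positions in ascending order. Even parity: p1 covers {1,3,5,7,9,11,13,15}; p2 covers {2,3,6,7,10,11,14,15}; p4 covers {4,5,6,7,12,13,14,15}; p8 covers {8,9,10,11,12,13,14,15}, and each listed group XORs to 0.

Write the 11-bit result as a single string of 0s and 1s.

11111101010

s1 (pos 1,3,5,7,9,11,13,15): 0⊕1⊕1⊕1⊕1⊕1⊕0⊕0 = 1
s2 (pos 2,3,6,7,10,11,14,15): 1⊕1⊕1⊕1⊕1⊕1⊕1⊕0 = 1
s4 (pos 4,5,6,7,12,13,14,15): 1⊕1⊕1⊕1⊕1⊕0⊕1⊕0 = 0
s8 (pos 8,9,10,11,12,13,14,15): 0⊕1⊕1⊕1⊕1⊕0⊕1⊕0 = 1
Syndrome s8…s1 = 1011 → error at position 11.
Flip position 11: 011111101111010 → 011111101101010
Read data bits from positions 3,5,6,7,9,10,11,12,13,14,15: 11111101010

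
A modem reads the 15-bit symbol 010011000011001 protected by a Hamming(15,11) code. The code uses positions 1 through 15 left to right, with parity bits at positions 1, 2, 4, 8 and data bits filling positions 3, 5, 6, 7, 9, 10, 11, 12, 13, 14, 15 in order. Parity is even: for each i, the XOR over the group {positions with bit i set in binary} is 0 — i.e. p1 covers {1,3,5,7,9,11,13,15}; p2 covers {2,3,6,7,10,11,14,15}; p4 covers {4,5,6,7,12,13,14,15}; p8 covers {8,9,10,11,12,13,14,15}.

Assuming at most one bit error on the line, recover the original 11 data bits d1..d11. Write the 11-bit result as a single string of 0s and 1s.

01101011001

s1 (pos 1,3,5,7,9,11,13,15): 0⊕0⊕1⊕0⊕0⊕1⊕0⊕1 = 1
s2 (pos 2,3,6,7,10,11,14,15): 1⊕0⊕1⊕0⊕0⊕1⊕0⊕1 = 0
s4 (pos 4,5,6,7,12,13,14,15): 0⊕1⊕1⊕0⊕1⊕0⊕0⊕1 = 0
s8 (pos 8,9,10,11,12,13,14,15): 0⊕0⊕0⊕1⊕1⊕0⊕0⊕1 = 1
Syndrome s8…s1 = 1001 → error at position 9.
Flip position 9: 010011000011001 → 010011001011001
Read data bits from positions 3,5,6,7,9,10,11,12,13,14,15: 01101011001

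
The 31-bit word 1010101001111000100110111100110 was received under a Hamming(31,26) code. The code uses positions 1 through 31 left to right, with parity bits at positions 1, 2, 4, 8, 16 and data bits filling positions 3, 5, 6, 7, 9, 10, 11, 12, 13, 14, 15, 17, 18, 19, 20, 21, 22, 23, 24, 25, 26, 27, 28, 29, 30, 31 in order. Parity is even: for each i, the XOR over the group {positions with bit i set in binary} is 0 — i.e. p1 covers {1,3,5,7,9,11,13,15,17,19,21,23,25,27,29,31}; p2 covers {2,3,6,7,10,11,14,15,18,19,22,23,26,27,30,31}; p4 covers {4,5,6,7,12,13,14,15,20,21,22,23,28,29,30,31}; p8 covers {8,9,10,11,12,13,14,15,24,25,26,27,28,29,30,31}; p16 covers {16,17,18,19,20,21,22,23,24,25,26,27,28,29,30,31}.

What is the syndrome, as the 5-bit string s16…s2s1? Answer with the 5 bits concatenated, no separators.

s1 (pos 1,3,5,7,9,11,13,15,17,19,21,23,25,27,29,31): 1⊕1⊕1⊕1⊕0⊕1⊕1⊕0⊕1⊕0⊕1⊕1⊕1⊕0⊕1⊕0 = 1
s2 (pos 2,3,6,7,10,11,14,15,18,19,22,23,26,27,30,31): 0⊕1⊕0⊕1⊕1⊕1⊕0⊕0⊕0⊕0⊕0⊕1⊕1⊕0⊕1⊕0 = 1
s4 (pos 4,5,6,7,12,13,14,15,20,21,22,23,28,29,30,31): 0⊕1⊕0⊕1⊕1⊕1⊕0⊕0⊕1⊕1⊕0⊕1⊕0⊕1⊕1⊕0 = 1
s8 (pos 8,9,10,11,12,13,14,15,24,25,26,27,28,29,30,31): 0⊕0⊕1⊕1⊕1⊕1⊕0⊕0⊕1⊕1⊕1⊕0⊕0⊕1⊕1⊕0 = 1
s16 (pos 16,17,18,19,20,21,22,23,24,25,26,27,28,29,30,31): 0⊕1⊕0⊕0⊕1⊕1⊕0⊕1⊕1⊕1⊕1⊕0⊕0⊕1⊕1⊕0 = 1
Syndrome s16…s1 = 11111 → error at position 31.

11111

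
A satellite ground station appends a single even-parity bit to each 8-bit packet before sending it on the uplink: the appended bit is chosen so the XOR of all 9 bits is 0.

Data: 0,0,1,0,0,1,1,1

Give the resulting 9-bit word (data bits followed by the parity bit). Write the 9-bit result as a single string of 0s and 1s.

XOR of the 8 data bits: 0⊕0⊕1⊕0⊕0⊕1⊕1⊕1 = 0
Parity bit = 0 (so all 9 bits XOR to 0).

001001110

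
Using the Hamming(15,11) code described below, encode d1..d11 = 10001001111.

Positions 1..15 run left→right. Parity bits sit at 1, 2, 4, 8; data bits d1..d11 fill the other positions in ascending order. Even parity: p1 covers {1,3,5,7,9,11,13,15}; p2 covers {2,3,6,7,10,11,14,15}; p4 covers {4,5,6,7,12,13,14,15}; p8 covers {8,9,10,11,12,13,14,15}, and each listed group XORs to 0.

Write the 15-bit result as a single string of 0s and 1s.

011000011001111

Place data at non-parity positions: p1 p2 1 p4 0 0 0 p8 1 0 0 1 1 1 1
p1 (pos 1,3,5,7,9,11,13,15): XOR of data positions = 1⊕0⊕0⊕1⊕0⊕1⊕1 = 0
p2 (pos 2,3,6,7,10,11,14,15): XOR of data positions = 1⊕0⊕0⊕0⊕0⊕1⊕1 = 1
p4 (pos 4,5,6,7,12,13,14,15): XOR of data positions = 0⊕0⊕0⊕1⊕1⊕1⊕1 = 0
p8 (pos 8,9,10,11,12,13,14,15): XOR of data positions = 1⊕0⊕0⊕1⊕1⊕1⊕1 = 1
Codeword: 011000011001111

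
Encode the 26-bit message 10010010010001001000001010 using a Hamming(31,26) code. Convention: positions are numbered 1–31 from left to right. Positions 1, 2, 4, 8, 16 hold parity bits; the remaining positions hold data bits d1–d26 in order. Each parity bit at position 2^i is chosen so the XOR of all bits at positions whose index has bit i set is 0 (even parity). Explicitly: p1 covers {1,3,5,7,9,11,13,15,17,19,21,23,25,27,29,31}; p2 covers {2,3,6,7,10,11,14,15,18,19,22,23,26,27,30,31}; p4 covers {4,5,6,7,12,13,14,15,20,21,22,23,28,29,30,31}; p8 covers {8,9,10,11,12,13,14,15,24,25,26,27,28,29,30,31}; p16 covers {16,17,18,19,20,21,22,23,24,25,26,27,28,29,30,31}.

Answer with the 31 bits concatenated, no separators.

Place data at non-parity positions: p1 p2 1 p4 0 0 1 p8 0 0 1 0 0 1 0 p16 0 0 1 0 0 1 0 0 0 0 0 1 0 1 0
p1 (pos 1,3,5,7,9,11,13,15,17,19,21,23,25,27,29,31): XOR of data positions = 1⊕0⊕1⊕0⊕1⊕0⊕0⊕0⊕1⊕0⊕0⊕0⊕0⊕0⊕0 = 0
p2 (pos 2,3,6,7,10,11,14,15,18,19,22,23,26,27,30,31): XOR of data positions = 1⊕0⊕1⊕0⊕1⊕1⊕0⊕0⊕1⊕1⊕0⊕0⊕0⊕1⊕0 = 1
p4 (pos 4,5,6,7,12,13,14,15,20,21,22,23,28,29,30,31): XOR of data positions = 0⊕0⊕1⊕0⊕0⊕1⊕0⊕0⊕0⊕1⊕0⊕1⊕0⊕1⊕0 = 1
p8 (pos 8,9,10,11,12,13,14,15,24,25,26,27,28,29,30,31): XOR of data positions = 0⊕0⊕1⊕0⊕0⊕1⊕0⊕0⊕0⊕0⊕0⊕1⊕0⊕1⊕0 = 0
p16 (pos 16,17,18,19,20,21,22,23,24,25,26,27,28,29,30,31): XOR of data positions = 0⊕0⊕1⊕0⊕0⊕1⊕0⊕0⊕0⊕0⊕0⊕1⊕0⊕1⊕0 = 0
Codeword: 0111001000100100001001000001010

0111001000100100001001000001010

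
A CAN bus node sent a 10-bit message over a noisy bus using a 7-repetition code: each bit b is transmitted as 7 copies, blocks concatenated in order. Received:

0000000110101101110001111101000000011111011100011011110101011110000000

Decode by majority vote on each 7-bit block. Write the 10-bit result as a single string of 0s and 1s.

Block 1 (0000000): 0 ones → 0
Block 2 (1101011): 5 ones → 1
Block 3 (0111000): 3 ones → 0
Block 4 (1111101): 6 ones → 1
Block 5 (0000000): 0 ones → 0
Block 6 (1111101): 6 ones → 1
Block 7 (1100011): 4 ones → 1
Block 8 (0111101): 5 ones → 1
Block 9 (0101111): 5 ones → 1
Block 10 (0000000): 0 ones → 0

0101011110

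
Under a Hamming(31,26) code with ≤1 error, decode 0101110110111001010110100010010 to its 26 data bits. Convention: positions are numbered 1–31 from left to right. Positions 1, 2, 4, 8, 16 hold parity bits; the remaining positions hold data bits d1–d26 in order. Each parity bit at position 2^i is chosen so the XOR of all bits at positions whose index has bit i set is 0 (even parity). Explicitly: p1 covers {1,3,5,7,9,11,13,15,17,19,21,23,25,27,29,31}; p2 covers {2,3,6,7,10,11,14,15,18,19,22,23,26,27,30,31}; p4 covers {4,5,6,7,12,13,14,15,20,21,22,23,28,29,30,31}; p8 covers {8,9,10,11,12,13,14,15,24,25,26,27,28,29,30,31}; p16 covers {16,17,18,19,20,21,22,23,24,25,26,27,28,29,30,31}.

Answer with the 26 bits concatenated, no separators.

01101011100010110100010011

s1 (pos 1,3,5,7,9,11,13,15,17,19,21,23,25,27,29,31): 0⊕0⊕1⊕0⊕1⊕1⊕1⊕0⊕0⊕0⊕1⊕1⊕0⊕1⊕0⊕0 = 1
s2 (pos 2,3,6,7,10,11,14,15,18,19,22,23,26,27,30,31): 1⊕0⊕1⊕0⊕0⊕1⊕0⊕0⊕1⊕0⊕0⊕1⊕0⊕1⊕1⊕0 = 1
s4 (pos 4,5,6,7,12,13,14,15,20,21,22,23,28,29,30,31): 1⊕1⊕1⊕0⊕1⊕1⊕0⊕0⊕1⊕1⊕0⊕1⊕0⊕0⊕1⊕0 = 1
s8 (pos 8,9,10,11,12,13,14,15,24,25,26,27,28,29,30,31): 1⊕1⊕0⊕1⊕1⊕1⊕0⊕0⊕0⊕0⊕0⊕1⊕0⊕0⊕1⊕0 = 1
s16 (pos 16,17,18,19,20,21,22,23,24,25,26,27,28,29,30,31): 1⊕0⊕1⊕0⊕1⊕1⊕0⊕1⊕0⊕0⊕0⊕1⊕0⊕0⊕1⊕0 = 1
Syndrome s16…s1 = 11111 → error at position 31.
Flip position 31: 0101110110111001010110100010010 → 0101110110111001010110100010011
Read data bits from positions 3,5,6,7,9,10,11,12,13,14,15,17,18,19,20,21,22,23,24,25,26,27,28,29,30,31: 01101011100010110100010011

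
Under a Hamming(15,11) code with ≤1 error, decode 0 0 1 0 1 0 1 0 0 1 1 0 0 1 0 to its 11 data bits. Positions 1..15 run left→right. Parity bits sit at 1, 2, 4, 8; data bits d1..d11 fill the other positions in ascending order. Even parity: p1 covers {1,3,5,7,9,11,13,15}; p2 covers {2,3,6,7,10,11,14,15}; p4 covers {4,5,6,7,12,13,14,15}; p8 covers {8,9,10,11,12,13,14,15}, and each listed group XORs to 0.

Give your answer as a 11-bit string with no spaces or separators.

11010110000

s1 (pos 1,3,5,7,9,11,13,15): 0⊕1⊕1⊕1⊕0⊕1⊕0⊕0 = 0
s2 (pos 2,3,6,7,10,11,14,15): 0⊕1⊕0⊕1⊕1⊕1⊕1⊕0 = 1
s4 (pos 4,5,6,7,12,13,14,15): 0⊕1⊕0⊕1⊕0⊕0⊕1⊕0 = 1
s8 (pos 8,9,10,11,12,13,14,15): 0⊕0⊕1⊕1⊕0⊕0⊕1⊕0 = 1
Syndrome s8…s1 = 1110 → error at position 14.
Flip position 14: 001010100110010 → 001010100110000
Read data bits from positions 3,5,6,7,9,10,11,12,13,14,15: 11010110000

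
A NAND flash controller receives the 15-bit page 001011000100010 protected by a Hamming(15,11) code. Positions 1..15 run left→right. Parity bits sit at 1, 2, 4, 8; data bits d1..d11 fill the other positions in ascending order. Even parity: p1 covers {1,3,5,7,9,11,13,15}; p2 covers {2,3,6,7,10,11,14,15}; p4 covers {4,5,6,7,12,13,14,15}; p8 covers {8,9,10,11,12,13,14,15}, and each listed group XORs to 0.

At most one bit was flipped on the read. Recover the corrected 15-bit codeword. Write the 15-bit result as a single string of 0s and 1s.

001111000100010

s1 (pos 1,3,5,7,9,11,13,15): 0⊕1⊕1⊕0⊕0⊕0⊕0⊕0 = 0
s2 (pos 2,3,6,7,10,11,14,15): 0⊕1⊕1⊕0⊕1⊕0⊕1⊕0 = 0
s4 (pos 4,5,6,7,12,13,14,15): 0⊕1⊕1⊕0⊕0⊕0⊕1⊕0 = 1
s8 (pos 8,9,10,11,12,13,14,15): 0⊕0⊕1⊕0⊕0⊕0⊕1⊕0 = 0
Syndrome s8…s1 = 0100 → error at position 4.
Flip position 4: 001011000100010 → 001111000100010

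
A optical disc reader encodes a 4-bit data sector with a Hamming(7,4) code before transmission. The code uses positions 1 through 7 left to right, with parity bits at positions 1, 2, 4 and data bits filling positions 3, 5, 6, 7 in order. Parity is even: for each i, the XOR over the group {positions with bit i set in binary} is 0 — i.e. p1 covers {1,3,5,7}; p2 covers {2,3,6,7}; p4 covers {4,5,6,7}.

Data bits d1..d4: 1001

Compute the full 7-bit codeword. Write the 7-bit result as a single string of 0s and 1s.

0011001

Place data at non-parity positions: p1 p2 1 p4 0 0 1
p1 (pos 1,3,5,7): XOR of data positions = 1⊕0⊕1 = 0
p2 (pos 2,3,6,7): XOR of data positions = 1⊕0⊕1 = 0
p4 (pos 4,5,6,7): XOR of data positions = 0⊕0⊕1 = 1
Codeword: 0011001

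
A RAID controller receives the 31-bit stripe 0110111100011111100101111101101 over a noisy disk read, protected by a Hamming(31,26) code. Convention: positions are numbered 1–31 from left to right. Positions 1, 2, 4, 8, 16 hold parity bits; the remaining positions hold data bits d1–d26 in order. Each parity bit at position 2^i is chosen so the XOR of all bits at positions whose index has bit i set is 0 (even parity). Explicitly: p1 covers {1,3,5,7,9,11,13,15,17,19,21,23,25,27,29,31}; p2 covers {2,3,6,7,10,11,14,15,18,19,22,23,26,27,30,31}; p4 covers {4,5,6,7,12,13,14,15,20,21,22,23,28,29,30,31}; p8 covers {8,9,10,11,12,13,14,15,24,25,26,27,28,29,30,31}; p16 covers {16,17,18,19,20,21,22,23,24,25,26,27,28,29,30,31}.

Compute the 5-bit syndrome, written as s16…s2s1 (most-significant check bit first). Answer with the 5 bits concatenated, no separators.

11100

s1 (pos 1,3,5,7,9,11,13,15,17,19,21,23,25,27,29,31): 0⊕1⊕1⊕1⊕0⊕0⊕1⊕1⊕1⊕0⊕0⊕1⊕1⊕0⊕1⊕1 = 0
s2 (pos 2,3,6,7,10,11,14,15,18,19,22,23,26,27,30,31): 1⊕1⊕1⊕1⊕0⊕0⊕1⊕1⊕0⊕0⊕1⊕1⊕1⊕0⊕0⊕1 = 0
s4 (pos 4,5,6,7,12,13,14,15,20,21,22,23,28,29,30,31): 0⊕1⊕1⊕1⊕1⊕1⊕1⊕1⊕1⊕0⊕1⊕1⊕1⊕1⊕0⊕1 = 1
s8 (pos 8,9,10,11,12,13,14,15,24,25,26,27,28,29,30,31): 1⊕0⊕0⊕0⊕1⊕1⊕1⊕1⊕1⊕1⊕1⊕0⊕1⊕1⊕0⊕1 = 1
s16 (pos 16,17,18,19,20,21,22,23,24,25,26,27,28,29,30,31): 1⊕1⊕0⊕0⊕1⊕0⊕1⊕1⊕1⊕1⊕1⊕0⊕1⊕1⊕0⊕1 = 1
Syndrome s16…s1 = 11100 → error at position 28.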